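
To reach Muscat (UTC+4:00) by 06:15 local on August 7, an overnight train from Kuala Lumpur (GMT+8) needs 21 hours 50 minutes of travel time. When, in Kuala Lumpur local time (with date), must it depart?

12:25 on August 6

Target arrival in UTC: 06:15 − 4:00 = 02:15 on Aug 7.
Subtract 21 hours and 50 minutes → departure 04:25 UTC on Aug 6.
Kuala Lumpur is UTC+8:00: 04:25 + 8:00 = 12:25 on Aug 6.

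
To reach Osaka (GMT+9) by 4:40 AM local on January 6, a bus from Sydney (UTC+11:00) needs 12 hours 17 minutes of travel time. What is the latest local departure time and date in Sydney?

6:23 PM on Jan 5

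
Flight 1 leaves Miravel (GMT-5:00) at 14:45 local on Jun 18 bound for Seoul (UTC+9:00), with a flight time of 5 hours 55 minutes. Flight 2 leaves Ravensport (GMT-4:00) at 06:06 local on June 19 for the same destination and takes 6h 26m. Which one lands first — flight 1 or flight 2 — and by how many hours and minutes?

the first, by 14 hours 52 minutes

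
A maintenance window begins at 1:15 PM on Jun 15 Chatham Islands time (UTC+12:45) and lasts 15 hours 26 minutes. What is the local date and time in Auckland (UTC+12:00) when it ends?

Convert start to UTC: 1:15 PM − 12:45 = 12:30 AM UTC on Jun 15.
Add 15 hours 26 minutes duration → 3:56 PM UTC.
Auckland is UTC+12:00, so local end time = 3:56 PM + 12:00 = 3:56 AM on Jun 16.

3:56 AM on June 16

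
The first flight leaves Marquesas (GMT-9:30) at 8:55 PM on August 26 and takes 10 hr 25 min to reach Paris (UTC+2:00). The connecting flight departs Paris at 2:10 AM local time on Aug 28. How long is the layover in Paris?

7 hours 20 minutes

Convert departure to UTC: 8:55 PM + 9:30 = 6:25 AM UTC on Aug 27.
Add 10 hours and 25 minutes flight time → 4:50 PM UTC.
Paris is UTC+2:00, so local arrival = 4:50 PM + 2:00 = 6:50 PM on Aug 27.
Layover = 2:10 AM − 6:50 PM (+1 day) = 7 hours 20 minutes.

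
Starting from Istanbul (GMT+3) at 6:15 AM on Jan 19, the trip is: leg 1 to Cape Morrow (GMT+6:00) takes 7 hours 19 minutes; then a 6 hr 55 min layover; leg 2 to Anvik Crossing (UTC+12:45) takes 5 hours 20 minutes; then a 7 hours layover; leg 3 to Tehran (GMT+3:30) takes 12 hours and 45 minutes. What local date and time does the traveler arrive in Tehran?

10:04 PM on January 20

Convert departure to UTC: 6:15 AM − 3:00 = 3:15 AM UTC on Jan 19.
Add 7 hours and 19 minutes leg 1 → 10:34 AM UTC.
Add 6 hours and 55 minutes layover in Cape Morrow → 5:29 PM UTC.
Add 5 hours and 20 minutes leg 2 → 10:49 PM UTC.
Add 7 hours layover in Anvik Crossing → 5:49 AM UTC (Jan 20).
Add 12 hours 45 minutes leg 3 → 6:34 PM UTC.
Tehran is UTC+3:30, so local arrival = 6:34 PM + 3:30 = 10:04 PM on Jan 20.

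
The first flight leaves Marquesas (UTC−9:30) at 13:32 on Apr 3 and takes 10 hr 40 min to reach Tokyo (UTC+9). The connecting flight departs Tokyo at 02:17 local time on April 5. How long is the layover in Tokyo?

7 hours 35 minutes

Convert departure to UTC: 13:32 + 9:30 = 23:02 UTC on Apr 3.
Add 10 hours 40 minutes flight time → 09:42 UTC (Apr 4).
Tokyo is UTC+9:00, so local arrival = 09:42 + 9:00 = 18:42 on Apr 4.
Layover = 02:17 − 18:42 (+1 day) = 7 hours 35 minutes.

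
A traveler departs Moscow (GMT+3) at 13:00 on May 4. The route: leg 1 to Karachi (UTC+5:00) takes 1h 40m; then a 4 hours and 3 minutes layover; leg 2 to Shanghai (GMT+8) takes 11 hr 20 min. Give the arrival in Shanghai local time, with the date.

Convert departure to UTC: 13:00 − 3:00 = 10:00 UTC on May 4.
Add 1 hour and 40 minutes leg 1 → 11:40 UTC.
Add 4 hours and 3 minutes layover in Karachi → 15:43 UTC.
Add 11 hours 20 minutes leg 2 → 03:03 UTC (May 5).
Shanghai is UTC+8:00, so local arrival = 03:03 + 8:00 = 11:03 on May 5.

11:03 on May 5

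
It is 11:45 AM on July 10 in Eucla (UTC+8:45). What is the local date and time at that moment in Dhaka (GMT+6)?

9:00 AM on July 10

Dhaka is 2:45 behind Eucla.
Shift by the zone difference: 11:45 AM − 2:45 = 9:00 AM on Jul 10 in Dhaka.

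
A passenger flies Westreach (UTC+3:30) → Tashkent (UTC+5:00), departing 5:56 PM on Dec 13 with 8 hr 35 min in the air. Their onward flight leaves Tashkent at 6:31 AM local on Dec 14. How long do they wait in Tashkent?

2 hours 30 minutes

Convert departure to UTC: 5:56 PM − 3:30 = 2:26 PM UTC on Dec 13.
Add 8 hours 35 minutes flight time → 11:01 PM UTC.
Tashkent is UTC+5:00, so local arrival = 11:01 PM + 5:00 = 4:01 AM on Dec 14.
Layover = 6:31 AM − 4:01 AM = 2 hours 30 minutes.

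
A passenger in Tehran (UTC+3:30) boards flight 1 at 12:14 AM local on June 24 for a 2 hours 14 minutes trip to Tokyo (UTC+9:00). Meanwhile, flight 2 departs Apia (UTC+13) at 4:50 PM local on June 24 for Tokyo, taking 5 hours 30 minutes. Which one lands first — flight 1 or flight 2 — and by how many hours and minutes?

Flight 1 in UTC: 12:14 AM − 3:30 = 8:44 PM on Jun 23.
+2 hours and 14 minutes → arrive 10:58 PM UTC on Jun 23.
Flight 2 in UTC: 4:50 PM − 13:00 = 3:50 AM on Jun 24.
+5 hours 30 minutes → arrive 9:20 AM UTC on Jun 24.
Flight 1 lands earlier by 10 hours 22 minutes.

the first, by 10 hours 22 minutes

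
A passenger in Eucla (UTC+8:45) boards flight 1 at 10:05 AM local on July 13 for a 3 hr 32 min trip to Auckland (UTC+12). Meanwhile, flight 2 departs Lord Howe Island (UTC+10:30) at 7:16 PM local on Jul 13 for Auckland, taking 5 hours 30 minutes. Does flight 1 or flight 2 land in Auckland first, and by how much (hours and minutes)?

the first, by 9 hours 24 minutes

Flight 1 in UTC: 10:05 AM − 8:45 = 1:20 AM on Jul 13.
+3 hours 32 minutes → arrive 4:52 AM UTC on Jul 13.
Flight 2 in UTC: 7:16 PM − 10:30 = 8:46 AM on Jul 13.
+5 hours 30 minutes → arrive 2:16 PM UTC on Jul 13.
Flight 1 lands earlier by 9 hours 24 minutes.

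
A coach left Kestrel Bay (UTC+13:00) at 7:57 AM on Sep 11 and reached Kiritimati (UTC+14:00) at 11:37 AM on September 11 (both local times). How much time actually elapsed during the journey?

2 hours 40 minutes

Kiritimati is 1:00 ahead of Kestrel Bay.
Clock-face elapsed time (ignoring zones) is 3 hours 40 minutes.
Actual elapsed = 3 hours 40 minutes − 1:00 = 2 hours 40 minutes.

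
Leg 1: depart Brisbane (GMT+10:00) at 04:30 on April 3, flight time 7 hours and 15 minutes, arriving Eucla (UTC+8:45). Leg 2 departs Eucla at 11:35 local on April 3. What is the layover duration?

1 hour 5 minutes

Convert departure to UTC: 04:30 − 10:00 = 18:30 UTC on Apr 2.
Add 7 hours 15 minutes flight time → 01:45 UTC (Apr 3).
Eucla is UTC+8:45, so local arrival = 01:45 + 8:45 = 10:30 on Apr 3.
Layover = 11:35 − 10:30 = 1 hour 5 minutes.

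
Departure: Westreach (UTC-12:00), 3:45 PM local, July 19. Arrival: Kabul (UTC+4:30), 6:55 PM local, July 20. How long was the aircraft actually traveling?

10 hours 40 minutes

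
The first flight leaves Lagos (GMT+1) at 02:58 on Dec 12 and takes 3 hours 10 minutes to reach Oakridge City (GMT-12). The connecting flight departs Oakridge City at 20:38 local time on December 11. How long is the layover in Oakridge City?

3 hours 30 minutes

Convert departure to UTC: 02:58 − 1:00 = 01:58 UTC on Dec 12.
Add 3 hours and 10 minutes flight time → 05:08 UTC.
Oakridge City is UTC−12:00, so local arrival = 05:08 − 12:00 = 17:08 on Dec 11.
Layover = 20:38 − 17:08 = 3 hours 30 minutes.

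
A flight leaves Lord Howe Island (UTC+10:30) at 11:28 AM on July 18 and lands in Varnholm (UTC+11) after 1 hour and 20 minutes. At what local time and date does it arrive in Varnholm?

Convert departure to UTC: 11:28 AM − 10:30 = 12:58 AM UTC on Jul 18.
Add 1 hour and 20 minutes travel time → 2:18 AM UTC.
Varnholm is UTC+11:00, so local arrival = 2:18 AM + 11:00 = 1:18 PM on Jul 18.

1:18 PM on July 18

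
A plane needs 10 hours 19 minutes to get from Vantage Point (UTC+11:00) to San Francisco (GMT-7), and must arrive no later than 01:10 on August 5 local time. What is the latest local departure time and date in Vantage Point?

08:51 on August 5

Target arrival in UTC: 01:10 + 7:00 = 08:10 on Aug 5.
Subtract 10 hours and 19 minutes → departure 21:51 UTC on Aug 4.
Vantage Point is UTC+11:00: 21:51 + 11:00 = 08:51 on Aug 5.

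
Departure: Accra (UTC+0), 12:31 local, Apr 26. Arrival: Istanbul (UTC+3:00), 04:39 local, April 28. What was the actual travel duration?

Departure is already UTC: 12:31 on Apr 26.
Arrival in UTC: 04:39 − 3:00 = 01:39 on Apr 28.
Elapsed = 01:39 − 12:31 (+2 days) = 37 hours 8 minutes.

37 hours 8 minutes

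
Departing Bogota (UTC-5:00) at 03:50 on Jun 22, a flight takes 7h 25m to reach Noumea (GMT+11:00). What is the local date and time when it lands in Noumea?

Noumea is 16:00 ahead of Bogota.
After 7 hours 25 minutes it is 11:15 in Bogota.
Shift by the zone difference: 11:15 + 16:00 = 03:15 on Jun 23 in Noumea.

03:15 on June 23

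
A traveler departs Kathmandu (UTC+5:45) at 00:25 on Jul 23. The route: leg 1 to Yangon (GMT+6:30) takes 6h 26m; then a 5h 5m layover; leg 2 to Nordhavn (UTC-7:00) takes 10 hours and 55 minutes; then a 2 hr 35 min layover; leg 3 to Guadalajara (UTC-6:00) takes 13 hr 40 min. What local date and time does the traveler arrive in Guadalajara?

Convert departure to UTC: 00:25 − 5:45 = 18:40 UTC on Jul 22.
Add 6 hours 26 minutes leg 1 → 01:06 UTC (Jul 23).
Add 5 hours 5 minutes layover in Yangon → 06:11 UTC.
Add 10 hours 55 minutes leg 2 → 17:06 UTC.
Add 2 hours and 35 minutes layover in Nordhavn → 19:41 UTC.
Add 13 hours 40 minutes leg 3 → 09:21 UTC (Jul 24).
Guadalajara is UTC−6:00, so local arrival = 09:21 − 6:00 = 03:21 on Jul 24.

03:21 on July 24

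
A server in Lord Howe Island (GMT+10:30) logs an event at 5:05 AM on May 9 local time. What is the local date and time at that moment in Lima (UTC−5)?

In UTC: 5:05 AM − 10:30 = 6:35 PM on May 8.
Lima is UTC−5:00: 6:35 PM − 5:00 = 1:35 PM on May 8.

1:35 PM on May 8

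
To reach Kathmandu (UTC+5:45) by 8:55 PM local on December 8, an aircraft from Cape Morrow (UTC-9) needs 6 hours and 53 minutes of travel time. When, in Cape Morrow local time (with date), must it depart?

Target arrival in UTC: 8:55 PM − 5:45 = 3:10 PM on Dec 8.
Subtract 6 hours 53 minutes → departure 8:17 AM UTC on Dec 8.
Cape Morrow is UTC−9:00: 8:17 AM − 9:00 = 11:17 PM on Dec 7.

11:17 PM on December 7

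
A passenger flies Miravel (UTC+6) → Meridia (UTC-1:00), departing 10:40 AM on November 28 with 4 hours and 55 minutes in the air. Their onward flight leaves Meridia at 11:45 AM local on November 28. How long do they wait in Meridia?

Convert departure to UTC: 10:40 AM − 6:00 = 4:40 AM UTC on Nov 28.
Add 4 hours and 55 minutes flight time → 9:35 AM UTC.
Meridia is UTC−1:00, so local arrival = 9:35 AM − 1:00 = 8:35 AM on Nov 28.
Layover = 11:45 AM − 8:35 AM = 3 hours 10 minutes.

3 hours 10 minutes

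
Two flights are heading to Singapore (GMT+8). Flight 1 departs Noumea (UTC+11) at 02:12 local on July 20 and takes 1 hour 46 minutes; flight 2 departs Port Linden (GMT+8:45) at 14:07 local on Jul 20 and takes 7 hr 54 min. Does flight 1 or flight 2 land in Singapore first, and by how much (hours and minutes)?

the first, by 20 hours 18 minutes

Flight 1 in UTC: 02:12 − 11:00 = 15:12 on Jul 19.
+1 hour 46 minutes → arrive 16:58 UTC on Jul 19.
Flight 2 in UTC: 14:07 − 8:45 = 05:22 on Jul 20.
+7 hours and 54 minutes → arrive 13:16 UTC on Jul 20.
Flight 1 lands earlier by 20 hours 18 minutes.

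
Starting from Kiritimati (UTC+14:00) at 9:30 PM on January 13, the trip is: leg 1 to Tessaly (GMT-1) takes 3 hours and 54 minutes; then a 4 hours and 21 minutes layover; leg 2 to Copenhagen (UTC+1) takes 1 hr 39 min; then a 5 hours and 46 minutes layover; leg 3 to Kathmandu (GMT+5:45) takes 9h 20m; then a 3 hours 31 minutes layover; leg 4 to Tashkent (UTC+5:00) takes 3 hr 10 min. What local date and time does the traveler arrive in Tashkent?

8:11 PM on January 14

Convert departure to UTC: 9:30 PM − 14:00 = 7:30 AM UTC on Jan 13.
Add 3 hours 54 minutes leg 1 → 11:24 AM UTC.
Add 4 hours 21 minutes layover in Tessaly → 3:45 PM UTC.
Add 1 hour and 39 minutes leg 2 → 5:24 PM UTC.
Add 5 hours and 46 minutes layover in Copenhagen → 11:10 PM UTC.
Add 9 hours and 20 minutes leg 3 → 8:30 AM UTC (Jan 14).
Add 3 hours 31 minutes layover in Kathmandu → 12:01 PM UTC.
Add 3 hours and 10 minutes leg 4 → 3:11 PM UTC.
Tashkent is UTC+5:00, so local arrival = 3:11 PM + 5:00 = 8:11 PM on Jan 14.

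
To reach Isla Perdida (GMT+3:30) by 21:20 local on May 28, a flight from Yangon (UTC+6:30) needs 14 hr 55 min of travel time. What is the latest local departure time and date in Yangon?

09:25 on May 28

Target arrival in UTC: 21:20 − 3:30 = 17:50 on May 28.
Subtract 14 hours and 55 minutes → departure 02:55 UTC on May 28.
Yangon is UTC+6:30: 02:55 + 6:30 = 09:25 on May 28.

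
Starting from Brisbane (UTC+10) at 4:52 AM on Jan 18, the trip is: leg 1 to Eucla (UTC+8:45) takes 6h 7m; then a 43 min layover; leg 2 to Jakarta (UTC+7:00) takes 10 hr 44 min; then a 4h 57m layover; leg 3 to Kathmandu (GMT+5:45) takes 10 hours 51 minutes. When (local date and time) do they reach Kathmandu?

9:59 AM on Jan 19

Convert departure to UTC: 4:52 AM − 10:00 = 6:52 PM UTC on Jan 17.
Add 6 hours and 7 minutes leg 1 → 12:59 AM UTC (Jan 18).
Add 43 minutes layover in Eucla → 1:42 AM UTC.
Add 10 hours and 44 minutes leg 2 → 12:26 PM UTC.
Add 4 hours 57 minutes layover in Jakarta → 5:23 PM UTC.
Add 10 hours 51 minutes leg 3 → 4:14 AM UTC (Jan 19).
Kathmandu is UTC+5:45, so local arrival = 4:14 AM + 5:45 = 9:59 AM on Jan 19.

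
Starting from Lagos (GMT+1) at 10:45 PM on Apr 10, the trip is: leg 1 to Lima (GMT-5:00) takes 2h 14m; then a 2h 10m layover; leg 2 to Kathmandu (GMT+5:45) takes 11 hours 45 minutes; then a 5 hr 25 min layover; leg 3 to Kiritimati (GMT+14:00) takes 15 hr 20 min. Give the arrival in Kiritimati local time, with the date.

Convert departure to UTC: 10:45 PM − 1:00 = 9:45 PM UTC on Apr 10.
Add 2 hours and 14 minutes leg 1 → 11:59 PM UTC.
Add 2 hours and 10 minutes layover in Lima → 2:09 AM UTC (Apr 11).
Add 11 hours 45 minutes leg 2 → 1:54 PM UTC.
Add 5 hours 25 minutes layover in Kathmandu → 7:19 PM UTC.
Add 15 hours 20 minutes leg 3 → 10:39 AM UTC (Apr 12).
Kiritimati is UTC+14:00, so local arrival = 10:39 AM + 14:00 = 12:39 AM on Apr 13.

12:39 AM on Apr 13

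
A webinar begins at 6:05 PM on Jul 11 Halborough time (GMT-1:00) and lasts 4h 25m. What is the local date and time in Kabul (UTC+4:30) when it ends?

4:00 AM on Jul 12

Kabul is 5:30 ahead of Halborough.
After 4 hours and 25 minutes it is 10:30 PM in Halborough.
Shift by the zone difference: 10:30 PM + 5:30 = 4:00 AM on Jul 12 in Kabul.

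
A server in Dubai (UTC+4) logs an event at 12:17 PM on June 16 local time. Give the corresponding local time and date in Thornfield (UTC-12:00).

8:17 PM on June 15

In UTC: 12:17 PM − 4:00 = 8:17 AM on Jun 16.
Thornfield is UTC−12:00: 8:17 AM − 12:00 = 8:17 PM on Jun 15.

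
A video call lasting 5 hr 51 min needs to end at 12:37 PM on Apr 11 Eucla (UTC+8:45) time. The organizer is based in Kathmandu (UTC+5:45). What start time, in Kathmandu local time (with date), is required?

Target end time in UTC: 12:37 PM − 8:45 = 3:52 AM on Apr 11.
Subtract 5 hours 51 minutes → start 10:01 PM UTC on Apr 10.
Kathmandu is UTC+5:45: 10:01 PM + 5:45 = 3:46 AM on Apr 11.

3:46 AM on April 11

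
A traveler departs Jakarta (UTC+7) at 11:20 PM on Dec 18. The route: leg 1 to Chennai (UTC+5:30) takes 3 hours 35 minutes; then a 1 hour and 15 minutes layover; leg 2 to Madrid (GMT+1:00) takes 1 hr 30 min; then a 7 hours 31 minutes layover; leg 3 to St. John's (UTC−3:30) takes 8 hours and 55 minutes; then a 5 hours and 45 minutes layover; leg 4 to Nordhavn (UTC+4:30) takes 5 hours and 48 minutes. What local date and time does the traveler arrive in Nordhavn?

Convert departure to UTC: 11:20 PM − 7:00 = 4:20 PM UTC on Dec 18.
Add 3 hours 35 minutes leg 1 → 7:55 PM UTC.
Add 1 hour 15 minutes layover in Chennai → 9:10 PM UTC.
Add 1 hour and 30 minutes leg 2 → 10:40 PM UTC.
Add 7 hours 31 minutes layover in Madrid → 6:11 AM UTC (Dec 19).
Add 8 hours 55 minutes leg 3 → 3:06 PM UTC.
Add 5 hours 45 minutes layover in St. John's → 8:51 PM UTC.
Add 5 hours and 48 minutes leg 4 → 2:39 AM UTC (Dec 20).
Nordhavn is UTC+4:30, so local arrival = 2:39 AM + 4:30 = 7:09 AM on Dec 20.

7:09 AM on December 20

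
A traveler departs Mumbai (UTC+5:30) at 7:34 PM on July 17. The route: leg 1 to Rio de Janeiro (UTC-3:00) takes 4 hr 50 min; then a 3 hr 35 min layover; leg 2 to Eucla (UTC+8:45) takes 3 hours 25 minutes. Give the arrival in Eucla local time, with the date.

10:39 AM on Jul 18

Convert departure to UTC: 7:34 PM − 5:30 = 2:04 PM UTC on Jul 17.
Add 4 hours and 50 minutes leg 1 → 6:54 PM UTC.
Add 3 hours 35 minutes layover in Rio de Janeiro → 10:29 PM UTC.
Add 3 hours 25 minutes leg 2 → 1:54 AM UTC (Jul 18).
Eucla is UTC+8:45, so local arrival = 1:54 AM + 8:45 = 10:39 AM on Jul 18.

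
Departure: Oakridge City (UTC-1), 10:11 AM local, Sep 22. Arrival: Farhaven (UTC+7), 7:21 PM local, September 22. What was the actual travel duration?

1 hour 10 minutes

Farhaven is 8:00 ahead of Oakridge City.
Clock-face elapsed time (ignoring zones) is 9 hours 10 minutes.
Actual elapsed = 9 hours 10 minutes − 8:00 = 1 hour 10 minutes.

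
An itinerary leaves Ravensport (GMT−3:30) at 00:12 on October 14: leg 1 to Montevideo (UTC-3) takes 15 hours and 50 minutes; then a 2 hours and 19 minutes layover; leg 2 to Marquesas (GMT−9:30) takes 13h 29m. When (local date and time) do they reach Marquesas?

Convert departure to UTC: 00:12 + 3:30 = 03:42 UTC on Oct 14.
Add 15 hours 50 minutes leg 1 → 19:32 UTC.
Add 2 hours 19 minutes layover in Montevideo → 21:51 UTC.
Add 13 hours 29 minutes leg 2 → 11:20 UTC (Oct 15).
Marquesas is UTC−9:30, so local arrival = 11:20 − 9:30 = 01:50 on Oct 15.

01:50 on October 15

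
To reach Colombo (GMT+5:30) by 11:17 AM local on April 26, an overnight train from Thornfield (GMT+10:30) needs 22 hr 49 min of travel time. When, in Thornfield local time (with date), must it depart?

5:28 PM on April 25

Target arrival in UTC: 11:17 AM − 5:30 = 5:47 AM on Apr 26.
Subtract 22 hours 49 minutes → departure 6:58 AM UTC on Apr 25.
Thornfield is UTC+10:30: 6:58 AM + 10:30 = 5:28 PM on Apr 25.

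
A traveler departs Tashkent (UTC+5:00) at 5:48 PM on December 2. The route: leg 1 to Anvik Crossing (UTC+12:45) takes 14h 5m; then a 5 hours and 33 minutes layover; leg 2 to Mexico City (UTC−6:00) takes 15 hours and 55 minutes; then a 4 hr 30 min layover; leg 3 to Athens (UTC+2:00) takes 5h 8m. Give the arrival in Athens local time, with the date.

11:59 AM on Dec 4

Convert departure to UTC: 5:48 PM − 5:00 = 12:48 PM UTC on Dec 2.
Add 14 hours 5 minutes leg 1 → 2:53 AM UTC (Dec 3).
Add 5 hours 33 minutes layover in Anvik Crossing → 8:26 AM UTC.
Add 15 hours 55 minutes leg 2 → 12:21 AM UTC (Dec 4).
Add 4 hours and 30 minutes layover in Mexico City → 4:51 AM UTC.
Add 5 hours and 8 minutes leg 3 → 9:59 AM UTC.
Athens is UTC+2:00, so local arrival = 9:59 AM + 2:00 = 11:59 AM on Dec 4.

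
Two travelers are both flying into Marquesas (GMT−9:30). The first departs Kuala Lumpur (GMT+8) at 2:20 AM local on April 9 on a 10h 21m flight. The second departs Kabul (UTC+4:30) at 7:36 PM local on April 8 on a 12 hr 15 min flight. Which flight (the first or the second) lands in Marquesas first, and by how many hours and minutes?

Flight 1 in UTC: 2:20 AM − 8:00 = 6:20 PM on Apr 8.
+10 hours 21 minutes → arrive 4:41 AM UTC on Apr 9.
Flight 2 in UTC: 7:36 PM − 4:30 = 3:06 PM on Apr 8.
+12 hours and 15 minutes → arrive 3:21 AM UTC on Apr 9.
Flight 2 lands earlier by 1 hour 20 minutes.

the second, by 1 hour 20 minutes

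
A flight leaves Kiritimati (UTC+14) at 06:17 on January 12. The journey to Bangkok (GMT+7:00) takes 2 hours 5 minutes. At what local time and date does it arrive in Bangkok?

Convert departure to UTC: 06:17 − 14:00 = 16:17 UTC on Jan 11.
Add 2 hours and 5 minutes travel time → 18:22 UTC.
Bangkok is UTC+7:00, so local arrival = 18:22 + 7:00 = 01:22 on Jan 12.

01:22 on January 12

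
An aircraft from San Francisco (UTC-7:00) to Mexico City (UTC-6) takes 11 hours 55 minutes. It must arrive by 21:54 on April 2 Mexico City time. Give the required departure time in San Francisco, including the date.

08:59 on April 2

Target arrival in UTC: 21:54 + 6:00 = 03:54 on Apr 3.
Subtract 11 hours and 55 minutes → departure 15:59 UTC on Apr 2.
San Francisco is UTC−7:00: 15:59 − 7:00 = 08:59 on Apr 2.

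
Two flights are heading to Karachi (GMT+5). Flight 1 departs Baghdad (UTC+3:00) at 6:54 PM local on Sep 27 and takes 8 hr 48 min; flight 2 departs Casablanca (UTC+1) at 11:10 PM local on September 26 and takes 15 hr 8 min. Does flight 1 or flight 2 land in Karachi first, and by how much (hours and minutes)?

the second, by 11 hours 24 minutes

Flight 1 in UTC: 6:54 PM − 3:00 = 3:54 PM on Sep 27.
+8 hours 48 minutes → arrive 12:42 AM UTC on Sep 28.
Flight 2 in UTC: 11:10 PM − 1:00 = 10:10 PM on Sep 26.
+15 hours 8 minutes → arrive 1:18 PM UTC on Sep 27.
Flight 2 lands earlier by 11 hours 24 minutes.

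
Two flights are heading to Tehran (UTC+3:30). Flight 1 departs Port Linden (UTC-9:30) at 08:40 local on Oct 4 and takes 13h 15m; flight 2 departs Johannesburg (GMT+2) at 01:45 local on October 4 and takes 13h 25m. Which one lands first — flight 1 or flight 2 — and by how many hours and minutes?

Flight 1 in UTC: 08:40 + 9:30 = 18:10 on Oct 4.
+13 hours 15 minutes → arrive 07:25 UTC on Oct 5.
Flight 2 in UTC: 01:45 − 2:00 = 23:45 on Oct 3.
+13 hours 25 minutes → arrive 13:10 UTC on Oct 4.
Flight 2 lands earlier by 18 hours 15 minutes.

the second, by 18 hours 15 minutes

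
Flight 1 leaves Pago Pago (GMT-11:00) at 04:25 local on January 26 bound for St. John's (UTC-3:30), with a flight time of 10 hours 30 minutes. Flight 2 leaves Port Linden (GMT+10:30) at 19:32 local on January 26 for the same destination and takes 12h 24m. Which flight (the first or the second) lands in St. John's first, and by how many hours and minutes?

the second, by 4 hours 29 minutes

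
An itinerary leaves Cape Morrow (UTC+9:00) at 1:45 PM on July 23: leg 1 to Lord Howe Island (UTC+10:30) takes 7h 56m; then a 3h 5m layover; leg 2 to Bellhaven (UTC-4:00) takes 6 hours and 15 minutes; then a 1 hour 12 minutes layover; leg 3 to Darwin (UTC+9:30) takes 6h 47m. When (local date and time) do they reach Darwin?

3:30 PM on July 24

Convert departure to UTC: 1:45 PM − 9:00 = 4:45 AM UTC on Jul 23.
Add 7 hours 56 minutes leg 1 → 12:41 PM UTC.
Add 3 hours 5 minutes layover in Lord Howe Island → 3:46 PM UTC.
Add 6 hours and 15 minutes leg 2 → 10:01 PM UTC.
Add 1 hour 12 minutes layover in Bellhaven → 11:13 PM UTC.
Add 6 hours 47 minutes leg 3 → 6:00 AM UTC (Jul 24).
Darwin is UTC+9:30, so local arrival = 6:00 AM + 9:30 = 3:30 PM on Jul 24.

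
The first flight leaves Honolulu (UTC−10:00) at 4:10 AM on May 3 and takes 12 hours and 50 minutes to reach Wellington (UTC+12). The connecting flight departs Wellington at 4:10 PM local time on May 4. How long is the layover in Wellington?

Convert departure to UTC: 4:10 AM + 10:00 = 2:10 PM UTC on May 3.
Add 12 hours 50 minutes flight time → 3:00 AM UTC (May 4).
Wellington is UTC+12:00, so local arrival = 3:00 AM + 12:00 = 3:00 PM on May 4.
Layover = 4:10 PM − 3:00 PM = 1 hour 10 minutes.

1 hour 10 minutes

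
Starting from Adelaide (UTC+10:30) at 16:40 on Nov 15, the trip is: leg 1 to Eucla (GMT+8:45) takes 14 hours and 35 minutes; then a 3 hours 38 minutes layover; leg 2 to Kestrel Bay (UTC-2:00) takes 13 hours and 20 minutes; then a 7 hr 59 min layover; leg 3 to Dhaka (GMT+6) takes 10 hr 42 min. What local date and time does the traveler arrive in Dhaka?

14:24 on Nov 17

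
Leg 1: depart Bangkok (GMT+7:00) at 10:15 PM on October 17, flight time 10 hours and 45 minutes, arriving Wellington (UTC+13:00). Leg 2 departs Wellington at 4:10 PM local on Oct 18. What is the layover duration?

Convert departure to UTC: 10:15 PM − 7:00 = 3:15 PM UTC on Oct 17.
Add 10 hours 45 minutes flight time → 2:00 AM UTC (Oct 18).
Wellington is UTC+13:00, so local arrival = 2:00 AM + 13:00 = 3:00 PM on Oct 18.
Layover = 4:10 PM − 3:00 PM = 1 hour 10 minutes.

1 hour 10 minutes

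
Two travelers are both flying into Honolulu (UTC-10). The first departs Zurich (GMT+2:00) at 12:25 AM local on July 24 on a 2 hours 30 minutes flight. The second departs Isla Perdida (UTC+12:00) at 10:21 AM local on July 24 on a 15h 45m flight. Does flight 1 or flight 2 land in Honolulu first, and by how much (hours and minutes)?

Flight 1 in UTC: 12:25 AM − 2:00 = 10:25 PM on Jul 23.
+2 hours and 30 minutes → arrive 12:55 AM UTC on Jul 24.
Flight 2 in UTC: 10:21 AM − 12:00 = 10:21 PM on Jul 23.
+15 hours 45 minutes → arrive 2:06 PM UTC on Jul 24.
Flight 1 lands earlier by 13 hours 11 minutes.

the first, by 13 hours 11 minutes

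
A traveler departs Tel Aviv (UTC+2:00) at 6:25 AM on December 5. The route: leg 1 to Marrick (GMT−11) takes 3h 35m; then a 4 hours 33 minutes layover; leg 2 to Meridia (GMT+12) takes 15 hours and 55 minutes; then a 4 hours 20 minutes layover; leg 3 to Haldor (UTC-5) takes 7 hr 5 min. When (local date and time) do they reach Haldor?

Convert departure to UTC: 6:25 AM − 2:00 = 4:25 AM UTC on Dec 5.
Add 3 hours and 35 minutes leg 1 → 8:00 AM UTC.
Add 4 hours 33 minutes layover in Marrick → 12:33 PM UTC.
Add 15 hours and 55 minutes leg 2 → 4:28 AM UTC (Dec 6).
Add 4 hours and 20 minutes layover in Meridia → 8:48 AM UTC.
Add 7 hours 5 minutes leg 3 → 3:53 PM UTC.
Haldor is UTC−5:00, so local arrival = 3:53 PM − 5:00 = 10:53 AM on Dec 6.

10:53 AM on December 6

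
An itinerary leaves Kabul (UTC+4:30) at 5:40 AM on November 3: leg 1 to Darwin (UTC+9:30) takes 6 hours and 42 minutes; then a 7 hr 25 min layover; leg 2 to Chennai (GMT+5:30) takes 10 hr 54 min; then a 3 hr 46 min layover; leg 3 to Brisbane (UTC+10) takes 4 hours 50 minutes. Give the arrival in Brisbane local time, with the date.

Convert departure to UTC: 5:40 AM − 4:30 = 1:10 AM UTC on Nov 3.
Add 6 hours and 42 minutes leg 1 → 7:52 AM UTC.
Add 7 hours 25 minutes layover in Darwin → 3:17 PM UTC.
Add 10 hours 54 minutes leg 2 → 2:11 AM UTC (Nov 4).
Add 3 hours and 46 minutes layover in Chennai → 5:57 AM UTC.
Add 4 hours and 50 minutes leg 3 → 10:47 AM UTC.
Brisbane is UTC+10:00, so local arrival = 10:47 AM + 10:00 = 8:47 PM on Nov 4.

8:47 PM on Nov 4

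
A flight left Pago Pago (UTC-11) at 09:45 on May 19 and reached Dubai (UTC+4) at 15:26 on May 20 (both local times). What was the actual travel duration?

14 hours 41 minutes

Dubai is 15:00 ahead of Pago Pago.
Clock-face elapsed time (ignoring zones) is 29 hours 41 minutes.
Actual elapsed = 29 hours 41 minutes − 15:00 = 14 hours 41 minutes.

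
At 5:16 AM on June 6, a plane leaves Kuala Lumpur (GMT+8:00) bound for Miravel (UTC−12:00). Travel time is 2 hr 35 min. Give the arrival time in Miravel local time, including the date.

Convert departure to UTC: 5:16 AM − 8:00 = 9:16 PM UTC on Jun 5.
Add 2 hours and 35 minutes travel time → 11:51 PM UTC.
Miravel is UTC−12:00, so local arrival = 11:51 PM − 12:00 = 11:51 AM on Jun 5.

11:51 AM on Jun 5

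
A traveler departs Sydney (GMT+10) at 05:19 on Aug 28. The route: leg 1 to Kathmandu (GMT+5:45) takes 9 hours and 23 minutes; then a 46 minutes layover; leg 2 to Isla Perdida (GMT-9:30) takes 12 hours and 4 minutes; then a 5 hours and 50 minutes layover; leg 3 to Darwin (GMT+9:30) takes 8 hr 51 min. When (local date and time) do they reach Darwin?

Convert departure to UTC: 05:19 − 10:00 = 19:19 UTC on Aug 27.
Add 9 hours and 23 minutes leg 1 → 04:42 UTC (Aug 28).
Add 46 minutes layover in Kathmandu → 05:28 UTC.
Add 12 hours 4 minutes leg 2 → 17:32 UTC.
Add 5 hours and 50 minutes layover in Isla Perdida → 23:22 UTC.
Add 8 hours and 51 minutes leg 3 → 08:13 UTC (Aug 29).
Darwin is UTC+9:30, so local arrival = 08:13 + 9:30 = 17:43 on Aug 29.

17:43 on Aug 29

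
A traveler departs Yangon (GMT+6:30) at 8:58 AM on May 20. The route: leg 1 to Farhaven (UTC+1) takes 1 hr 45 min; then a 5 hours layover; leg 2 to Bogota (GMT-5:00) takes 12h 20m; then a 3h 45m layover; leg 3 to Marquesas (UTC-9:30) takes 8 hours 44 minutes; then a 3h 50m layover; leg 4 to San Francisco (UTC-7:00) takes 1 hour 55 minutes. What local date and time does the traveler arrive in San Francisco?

Convert departure to UTC: 8:58 AM − 6:30 = 2:28 AM UTC on May 20.
Add 1 hour 45 minutes leg 1 → 4:13 AM UTC.
Add 5 hours layover in Farhaven → 9:13 AM UTC.
Add 12 hours and 20 minutes leg 2 → 9:33 PM UTC.
Add 3 hours 45 minutes layover in Bogota → 1:18 AM UTC (May 21).
Add 8 hours and 44 minutes leg 3 → 10:02 AM UTC.
Add 3 hours and 50 minutes layover in Marquesas → 1:52 PM UTC.
Add 1 hour 55 minutes leg 4 → 3:47 PM UTC.
San Francisco is UTC−7:00, so local arrival = 3:47 PM − 7:00 = 8:47 AM on May 21.

8:47 AM on May 21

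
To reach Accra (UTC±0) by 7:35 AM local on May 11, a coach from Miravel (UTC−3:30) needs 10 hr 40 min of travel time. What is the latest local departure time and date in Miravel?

5:25 PM on May 10

Target arrival is already UTC: 7:35 AM on May 11.
Subtract 10 hours and 40 minutes → departure 8:55 PM UTC on May 10.
Miravel is UTC−3:30: 8:55 PM − 3:30 = 5:25 PM on May 10.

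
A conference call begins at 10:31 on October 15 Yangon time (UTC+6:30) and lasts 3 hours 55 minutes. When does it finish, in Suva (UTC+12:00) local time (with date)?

Convert start to UTC: 10:31 − 6:30 = 04:01 UTC on Oct 15.
Add 3 hours and 55 minutes duration → 07:56 UTC.
Suva is UTC+12:00, so local end time = 07:56 + 12:00 = 19:56 on Oct 15.

19:56 on October 15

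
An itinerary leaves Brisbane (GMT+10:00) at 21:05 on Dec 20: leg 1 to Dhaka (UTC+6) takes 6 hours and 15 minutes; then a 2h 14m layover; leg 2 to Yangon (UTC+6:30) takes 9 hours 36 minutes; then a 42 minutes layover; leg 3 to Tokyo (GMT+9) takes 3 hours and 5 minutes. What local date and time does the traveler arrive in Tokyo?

17:57 on December 21

Convert departure to UTC: 21:05 − 10:00 = 11:05 UTC on Dec 20.
Add 6 hours 15 minutes leg 1 → 17:20 UTC.
Add 2 hours and 14 minutes layover in Dhaka → 19:34 UTC.
Add 9 hours 36 minutes leg 2 → 05:10 UTC (Dec 21).
Add 42 minutes layover in Yangon → 05:52 UTC.
Add 3 hours and 5 minutes leg 3 → 08:57 UTC.
Tokyo is UTC+9:00, so local arrival = 08:57 + 9:00 = 17:57 on Dec 21.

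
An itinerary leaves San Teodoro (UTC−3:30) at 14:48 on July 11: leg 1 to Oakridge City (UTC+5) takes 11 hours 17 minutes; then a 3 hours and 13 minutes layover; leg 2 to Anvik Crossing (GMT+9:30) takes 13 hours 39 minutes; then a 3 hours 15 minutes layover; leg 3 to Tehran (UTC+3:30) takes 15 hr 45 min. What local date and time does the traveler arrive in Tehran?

20:57 on Jul 13

Convert departure to UTC: 14:48 + 3:30 = 18:18 UTC on Jul 11.
Add 11 hours 17 minutes leg 1 → 05:35 UTC (Jul 12).
Add 3 hours and 13 minutes layover in Oakridge City → 08:48 UTC.
Add 13 hours and 39 minutes leg 2 → 22:27 UTC.
Add 3 hours 15 minutes layover in Anvik Crossing → 01:42 UTC (Jul 13).
Add 15 hours 45 minutes leg 3 → 17:27 UTC.
Tehran is UTC+3:30, so local arrival = 17:27 + 3:30 = 20:57 on Jul 13.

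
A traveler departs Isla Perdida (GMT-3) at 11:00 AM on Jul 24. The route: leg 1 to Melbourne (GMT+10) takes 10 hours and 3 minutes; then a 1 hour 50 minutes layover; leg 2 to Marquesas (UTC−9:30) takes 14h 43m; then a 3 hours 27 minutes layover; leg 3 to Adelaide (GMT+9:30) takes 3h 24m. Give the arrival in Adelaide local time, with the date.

8:57 AM on July 26

Convert departure to UTC: 11:00 AM + 3:00 = 2:00 PM UTC on Jul 24.
Add 10 hours and 3 minutes leg 1 → 12:03 AM UTC (Jul 25).
Add 1 hour 50 minutes layover in Melbourne → 1:53 AM UTC.
Add 14 hours 43 minutes leg 2 → 4:36 PM UTC.
Add 3 hours 27 minutes layover in Marquesas → 8:03 PM UTC.
Add 3 hours 24 minutes leg 3 → 11:27 PM UTC.
Adelaide is UTC+9:30, so local arrival = 11:27 PM + 9:30 = 8:57 AM on Jul 26.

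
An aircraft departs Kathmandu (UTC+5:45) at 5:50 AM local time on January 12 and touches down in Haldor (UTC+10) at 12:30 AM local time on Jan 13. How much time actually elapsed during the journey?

14 hours 25 minutes

Departure in UTC: 5:50 AM − 5:45 = 12:05 AM on Jan 12.
Arrival in UTC: 12:30 AM − 10:00 = 2:30 PM on Jan 12.
Elapsed = 2:30 PM − 12:05 AM = 14 hours 25 minutes.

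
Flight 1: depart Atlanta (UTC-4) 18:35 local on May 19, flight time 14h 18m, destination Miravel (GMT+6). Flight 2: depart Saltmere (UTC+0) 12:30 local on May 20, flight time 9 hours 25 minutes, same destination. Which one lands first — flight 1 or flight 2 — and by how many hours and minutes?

the first, by 9 hours 2 minutes

Flight 1 in UTC: 18:35 + 4:00 = 22:35 on May 19.
+14 hours 18 minutes → arrive 12:53 UTC on May 20.
Flight 2 departs at 12:30 UTC (May 20).
+9 hours 25 minutes → arrive 21:55 UTC on May 20.
Flight 1 lands earlier by 9 hours 2 minutes.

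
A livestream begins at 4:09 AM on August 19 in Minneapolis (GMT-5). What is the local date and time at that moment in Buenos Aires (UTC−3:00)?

Buenos Aires is 2:00 ahead of Minneapolis.
Shift by the zone difference: 4:09 AM + 2:00 = 6:09 AM on Aug 19 in Buenos Aires.

6:09 AM on August 19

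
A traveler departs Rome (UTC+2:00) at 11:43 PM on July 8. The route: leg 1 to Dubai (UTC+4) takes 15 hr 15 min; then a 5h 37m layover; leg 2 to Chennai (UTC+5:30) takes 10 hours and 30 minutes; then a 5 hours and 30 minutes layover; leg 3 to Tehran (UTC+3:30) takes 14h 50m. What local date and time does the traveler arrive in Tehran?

Convert departure to UTC: 11:43 PM − 2:00 = 9:43 PM UTC on Jul 8.
Add 15 hours and 15 minutes leg 1 → 12:58 PM UTC (Jul 9).
Add 5 hours and 37 minutes layover in Dubai → 6:35 PM UTC.
Add 10 hours 30 minutes leg 2 → 5:05 AM UTC (Jul 10).
Add 5 hours and 30 minutes layover in Chennai → 10:35 AM UTC.
Add 14 hours 50 minutes leg 3 → 1:25 AM UTC (Jul 11).
Tehran is UTC+3:30, so local arrival = 1:25 AM + 3:30 = 4:55 AM on Jul 11.

4:55 AM on July 11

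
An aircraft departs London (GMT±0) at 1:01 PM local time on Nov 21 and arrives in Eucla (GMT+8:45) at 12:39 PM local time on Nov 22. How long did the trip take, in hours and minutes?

14 hours 53 minutes

Departure is already UTC: 1:01 PM on Nov 21.
Arrival in UTC: 12:39 PM − 8:45 = 3:54 AM on Nov 22.
Elapsed = 3:54 AM − 1:01 PM (+1 day) = 14 hours 53 minutes.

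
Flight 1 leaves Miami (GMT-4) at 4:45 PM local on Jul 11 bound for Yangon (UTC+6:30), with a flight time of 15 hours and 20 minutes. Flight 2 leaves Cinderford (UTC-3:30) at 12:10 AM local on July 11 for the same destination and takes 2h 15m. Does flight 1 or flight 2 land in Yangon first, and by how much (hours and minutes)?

the second, by 30 hours 10 minutes

Flight 1 in UTC: 4:45 PM + 4:00 = 8:45 PM on Jul 11.
+15 hours and 20 minutes → arrive 12:05 PM UTC on Jul 12.
Flight 2 in UTC: 12:10 AM + 3:30 = 3:40 AM on Jul 11.
+2 hours 15 minutes → arrive 5:55 AM UTC on Jul 11.
Flight 2 lands earlier by 30 hours 10 minutes.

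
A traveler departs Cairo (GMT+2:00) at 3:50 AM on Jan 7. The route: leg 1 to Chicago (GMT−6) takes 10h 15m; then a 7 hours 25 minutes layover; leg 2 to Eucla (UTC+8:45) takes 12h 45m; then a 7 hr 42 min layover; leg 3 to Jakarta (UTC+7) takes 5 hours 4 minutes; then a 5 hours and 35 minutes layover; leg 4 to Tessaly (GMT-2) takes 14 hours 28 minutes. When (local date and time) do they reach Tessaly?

Convert departure to UTC: 3:50 AM − 2:00 = 1:50 AM UTC on Jan 7.
Add 10 hours 15 minutes leg 1 → 12:05 PM UTC.
Add 7 hours 25 minutes layover in Chicago → 7:30 PM UTC.
Add 12 hours and 45 minutes leg 2 → 8:15 AM UTC (Jan 8).
Add 7 hours 42 minutes layover in Eucla → 3:57 PM UTC.
Add 5 hours and 4 minutes leg 3 → 9:01 PM UTC.
Add 5 hours 35 minutes layover in Jakarta → 2:36 AM UTC (Jan 9).
Add 14 hours and 28 minutes leg 4 → 5:04 PM UTC.
Tessaly is UTC−2:00, so local arrival = 5:04 PM − 2:00 = 3:04 PM on Jan 9.

3:04 PM on January 9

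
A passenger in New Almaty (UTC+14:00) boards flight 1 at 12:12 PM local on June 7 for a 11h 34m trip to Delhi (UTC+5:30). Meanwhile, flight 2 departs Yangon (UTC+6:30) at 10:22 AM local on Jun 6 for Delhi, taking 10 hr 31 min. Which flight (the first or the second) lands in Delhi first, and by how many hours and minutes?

the second, by 19 hours 23 minutes

Flight 1 in UTC: 12:12 PM − 14:00 = 10:12 PM on Jun 6.
+11 hours and 34 minutes → arrive 9:46 AM UTC on Jun 7.
Flight 2 in UTC: 10:22 AM − 6:30 = 3:52 AM on Jun 6.
+10 hours 31 minutes → arrive 2:23 PM UTC on Jun 6.
Flight 2 lands earlier by 19 hours 23 minutes.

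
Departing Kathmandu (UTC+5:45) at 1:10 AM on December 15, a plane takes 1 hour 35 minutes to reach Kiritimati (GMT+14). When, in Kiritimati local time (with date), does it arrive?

Kiritimati is 8:15 ahead of Kathmandu.
After 1 hour 35 minutes it is 2:45 AM in Kathmandu.
Shift by the zone difference: 2:45 AM + 8:15 = 11:00 AM on Dec 15 in Kiritimati.

11:00 AM on December 15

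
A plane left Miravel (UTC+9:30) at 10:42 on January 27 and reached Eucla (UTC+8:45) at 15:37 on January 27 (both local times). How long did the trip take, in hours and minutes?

5 hours 40 minutes

Departure in UTC: 10:42 − 9:30 = 01:12 on Jan 27.
Arrival in UTC: 15:37 − 8:45 = 06:52 on Jan 27.
Elapsed = 06:52 − 01:12 = 5 hours 40 minutes.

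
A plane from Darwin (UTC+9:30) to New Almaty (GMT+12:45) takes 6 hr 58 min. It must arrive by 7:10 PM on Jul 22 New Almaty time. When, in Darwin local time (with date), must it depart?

8:57 AM on Jul 22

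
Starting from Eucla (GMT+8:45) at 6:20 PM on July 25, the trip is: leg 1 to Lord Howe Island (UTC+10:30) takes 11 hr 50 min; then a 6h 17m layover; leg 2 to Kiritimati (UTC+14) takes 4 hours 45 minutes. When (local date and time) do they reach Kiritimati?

10:27 PM on July 26

Convert departure to UTC: 6:20 PM − 8:45 = 9:35 AM UTC on Jul 25.
Add 11 hours and 50 minutes leg 1 → 9:25 PM UTC.
Add 6 hours 17 minutes layover in Lord Howe Island → 3:42 AM UTC (Jul 26).
Add 4 hours 45 minutes leg 2 → 8:27 AM UTC.
Kiritimati is UTC+14:00, so local arrival = 8:27 AM + 14:00 = 10:27 PM on Jul 26.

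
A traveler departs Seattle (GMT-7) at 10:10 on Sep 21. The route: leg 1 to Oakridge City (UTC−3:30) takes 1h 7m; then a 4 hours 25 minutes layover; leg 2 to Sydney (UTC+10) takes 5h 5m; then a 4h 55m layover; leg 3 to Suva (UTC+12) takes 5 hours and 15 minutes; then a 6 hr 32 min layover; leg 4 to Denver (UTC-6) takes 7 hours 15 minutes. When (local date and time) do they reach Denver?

Convert departure to UTC: 10:10 + 7:00 = 17:10 UTC on Sep 21.
Add 1 hour 7 minutes leg 1 → 18:17 UTC.
Add 4 hours 25 minutes layover in Oakridge City → 22:42 UTC.
Add 5 hours 5 minutes leg 2 → 03:47 UTC (Sep 22).
Add 4 hours 55 minutes layover in Sydney → 08:42 UTC.
Add 5 hours and 15 minutes leg 3 → 13:57 UTC.
Add 6 hours and 32 minutes layover in Suva → 20:29 UTC.
Add 7 hours and 15 minutes leg 4 → 03:44 UTC (Sep 23).
Denver is UTC−6:00, so local arrival = 03:44 − 6:00 = 21:44 on Sep 22.

21:44 on Sep 22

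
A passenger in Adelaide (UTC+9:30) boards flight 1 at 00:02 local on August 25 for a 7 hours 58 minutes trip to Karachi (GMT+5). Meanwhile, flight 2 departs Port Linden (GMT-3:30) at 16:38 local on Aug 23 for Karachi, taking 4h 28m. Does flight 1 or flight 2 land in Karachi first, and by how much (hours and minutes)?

Flight 1 in UTC: 00:02 − 9:30 = 14:32 on Aug 24.
+7 hours and 58 minutes → arrive 22:30 UTC on Aug 24.
Flight 2 in UTC: 16:38 + 3:30 = 20:08 on Aug 23.
+4 hours 28 minutes → arrive 00:36 UTC on Aug 24.
Flight 2 lands earlier by 21 hours 54 minutes.

the second, by 21 hours 54 minutes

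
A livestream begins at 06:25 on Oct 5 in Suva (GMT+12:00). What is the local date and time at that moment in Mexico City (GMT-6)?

Mexico City is 18:00 behind Suva.
Shift by the zone difference: 06:25 − 18:00 = 12:25 on Oct 4 in Mexico City.

12:25 on October 4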